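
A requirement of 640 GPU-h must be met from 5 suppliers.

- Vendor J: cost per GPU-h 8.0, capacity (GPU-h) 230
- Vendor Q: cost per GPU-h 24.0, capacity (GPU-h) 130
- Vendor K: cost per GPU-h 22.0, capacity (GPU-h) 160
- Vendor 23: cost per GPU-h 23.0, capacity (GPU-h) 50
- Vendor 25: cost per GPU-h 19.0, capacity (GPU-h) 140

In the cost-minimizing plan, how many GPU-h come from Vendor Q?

60

Fill from the cheapest supplier first.
Vendor J (8.0): use full 230 ; 410 GPU-h to go.
Vendor 25 (19.0): use full 140 ; 270 GPU-h to go.
Take 160 from Vendor K at 22.0 ; need 110 more.
Take 50 from Vendor 23 at 23.0 ; need 60 more.
Vendor Q at 24.0: take 60 of its 130 ; requirement met.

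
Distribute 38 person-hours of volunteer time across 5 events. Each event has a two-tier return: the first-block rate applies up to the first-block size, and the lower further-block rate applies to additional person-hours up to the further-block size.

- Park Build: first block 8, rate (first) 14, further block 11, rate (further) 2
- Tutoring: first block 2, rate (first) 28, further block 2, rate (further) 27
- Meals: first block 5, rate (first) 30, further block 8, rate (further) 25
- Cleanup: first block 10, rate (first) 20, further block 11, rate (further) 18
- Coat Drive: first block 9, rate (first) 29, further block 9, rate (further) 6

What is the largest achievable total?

957

Order all 10 blocks by rate: Meals/T1 30 > Coat Drive/T1 29 > Tutoring/T1 28 > Tutoring/T2 27 > Meals/T2 25 > Cleanup/T1 20 > Cleanup/T2 18 > Park Build/T1 14 > Coat Drive/T2 6 > Park Build/T2 2.
Fill Meals T1 block (5 at 30) ; 33 left.
Coat Drive T1 at 29: fill all 9 ; 24 left.
Fill Tutoring T1 block (2 at 28) ; 22 left.
Fill Tutoring T2 block (2 at 27) ; 20 left.
Meals/T2 (25): +8 ; 12 left.
Fill Cleanup T1 block (10 at 20) ; 2 left.
Cleanup T2 at 18: only 2 left, fill 2.
Total = 30×5 + 29×9 + 28×2 + 27×2 + 25×8 + 20×10 + 18×2 = 957.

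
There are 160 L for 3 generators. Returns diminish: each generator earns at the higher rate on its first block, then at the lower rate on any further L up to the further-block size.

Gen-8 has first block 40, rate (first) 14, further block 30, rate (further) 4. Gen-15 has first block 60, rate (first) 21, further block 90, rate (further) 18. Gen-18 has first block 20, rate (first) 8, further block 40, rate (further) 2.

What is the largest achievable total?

Treat each block as its own option and order by rate: Gen-15/T1 21 > Gen-15/T2 18 > Gen-8/T1 14 > Gen-18/T1 8 > Gen-8/T2 4 > Gen-18/T2 2.
Gen-15 T1 at 21: fill all 60 → 100 left.
Gen-15 T2 at 18: fill all 90 → 10 left.
Gen-8/T1: +10 of 40 at 14; pool empty.
Total = 21×60 + 18×90 + 14×10 = 3020.

3020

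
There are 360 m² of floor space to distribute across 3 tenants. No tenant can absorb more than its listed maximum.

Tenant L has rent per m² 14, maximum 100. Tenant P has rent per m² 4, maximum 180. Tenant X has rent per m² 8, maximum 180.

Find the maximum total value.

Order the tenants by rent per m²: Tenant L 14 > Tenant X 8 > Tenant P 4.
Tenant L: +100 to 100 (cap) — 260 left.
Give Tenant X 180 to hit its cap of 180 — 80 left.
Tenant P has room for 180 but only 80 remain, so it gets 80.
Total = 14×100 + 4×80 + 8×180 = 3160.

3160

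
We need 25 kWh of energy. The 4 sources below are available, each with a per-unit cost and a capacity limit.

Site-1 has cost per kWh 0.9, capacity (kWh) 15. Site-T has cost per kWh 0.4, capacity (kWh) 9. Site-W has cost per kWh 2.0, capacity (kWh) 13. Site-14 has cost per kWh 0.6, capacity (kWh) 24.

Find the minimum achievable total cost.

13.2

Cheapest first:
Site-T at 0.4: take all 9 kWh → 16 still needed.
Take 16 from Site-14 at 0.6 to finish.
Site-1, Site-W: unused.
Cost = 9×0.4 + 16×0.6 = 13.2.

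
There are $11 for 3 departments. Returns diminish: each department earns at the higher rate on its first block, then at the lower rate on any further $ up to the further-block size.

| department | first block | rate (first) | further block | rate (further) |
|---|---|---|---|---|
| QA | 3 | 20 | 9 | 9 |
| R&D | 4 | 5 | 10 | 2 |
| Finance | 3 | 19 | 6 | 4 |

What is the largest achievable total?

Rank every tier by rate: QA/first 20 > Finance/first 19 > QA/second 9 > R&D/first 5 > Finance/second 4 > R&D/second 2.
Fill QA first block (3 at 20) — 8 left.
Fill Finance first block (3 at 19) — 5 left.
5 remain; put them into QA second at 9.
Total = 20×3 + 19×3 + 9×5 = 162.

162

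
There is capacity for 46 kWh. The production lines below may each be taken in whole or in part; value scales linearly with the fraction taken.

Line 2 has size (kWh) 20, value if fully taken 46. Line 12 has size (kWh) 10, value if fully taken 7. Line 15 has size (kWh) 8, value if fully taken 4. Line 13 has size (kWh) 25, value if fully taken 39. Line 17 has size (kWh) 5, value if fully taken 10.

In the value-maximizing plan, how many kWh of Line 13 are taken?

21

Sort by value density: Line 2 46/20≈2.3, Line 17 10/5≈2, Line 13 39/25≈1.56, Line 12 7/10≈0.7, Line 15 4/8≈0.5.
Line 2: take in full, 20 kWh for value 46 ; 26 left.
Line 17: take in full, 5 kWh for value 10 ; 21 left.
21 kWh left: a 21/25 share of Line 13 gives 39×21/25 = 32.76.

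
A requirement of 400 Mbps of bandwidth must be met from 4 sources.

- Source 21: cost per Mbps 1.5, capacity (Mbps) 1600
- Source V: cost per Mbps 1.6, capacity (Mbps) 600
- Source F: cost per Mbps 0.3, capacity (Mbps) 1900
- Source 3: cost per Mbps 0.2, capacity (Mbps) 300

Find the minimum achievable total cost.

Fill from the cheapest source first.
Source 3 at 0.2: take all 300 Mbps — 100 still needed.
Take 100 from Source F at 0.3 to finish.
Source 21, Source V: unused.
Cost = 300×0.2 + 100×0.3 = 90.

90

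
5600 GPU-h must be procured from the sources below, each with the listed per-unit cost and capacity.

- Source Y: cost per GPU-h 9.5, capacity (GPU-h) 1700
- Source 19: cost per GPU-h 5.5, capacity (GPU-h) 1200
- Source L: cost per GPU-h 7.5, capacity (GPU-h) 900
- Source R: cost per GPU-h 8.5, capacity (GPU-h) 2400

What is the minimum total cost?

44200

Cheapest first:
Source 19 (5.5): use full 1200 ; 4400 GPU-h to go.
Source L (7.5): use full 900 ; 3500 GPU-h to go.
Take 2400 from Source R at 8.5 ; need 1100 more.
Source Y at 9.5: take 1100 of its 1700 ; requirement met.
Cost = 1200×5.5 + 900×7.5 + 2400×8.5 + 1100×9.5 = 44200.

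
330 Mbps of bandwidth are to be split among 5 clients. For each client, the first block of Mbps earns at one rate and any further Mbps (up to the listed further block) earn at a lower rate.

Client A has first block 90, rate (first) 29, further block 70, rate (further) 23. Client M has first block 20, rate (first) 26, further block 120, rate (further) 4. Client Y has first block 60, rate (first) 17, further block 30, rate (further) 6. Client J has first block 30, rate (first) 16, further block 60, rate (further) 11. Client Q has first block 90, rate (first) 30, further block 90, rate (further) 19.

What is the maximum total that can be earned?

Rank every tier by rate: Client Q/tier1 30 > Client A/tier1 29 > Client M/tier1 26 > Client A/tier2 23 > Client Q/tier2 19 > Client Y/tier1 17 > Client J/tier1 16 > Client J/tier2 11 > Client Y/tier2 6 > Client M/tier2 4.
Client Q tier1 at 30: fill all 90 — 240 left.
Fill Client A tier1 block (90 at 29) — 150 left.
Client M/tier1 (26): +20 — 130 left.
Fill Client A tier2 block (70 at 23) — 60 left.
60 remain; put them into Client Q tier2 at 19.
Total = 30×90 + 29×90 + 26×20 + 23×70 + 19×60 = 8580.

8580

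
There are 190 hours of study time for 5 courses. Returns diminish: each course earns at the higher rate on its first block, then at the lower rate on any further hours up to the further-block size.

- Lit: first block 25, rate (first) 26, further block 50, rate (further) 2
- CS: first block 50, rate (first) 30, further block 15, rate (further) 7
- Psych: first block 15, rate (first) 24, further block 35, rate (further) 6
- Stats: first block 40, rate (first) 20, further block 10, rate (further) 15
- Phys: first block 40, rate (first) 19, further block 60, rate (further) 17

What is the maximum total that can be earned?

Order all 10 blocks by rate: CS/first 30 > Lit/first 26 > Psych/first 24 > Stats/first 20 > Phys/first 19 > Phys/second 17 > Stats/second 15 > CS/second 7 > Psych/second 6 > Lit/second 2.
Fill CS first block (50 at 30) → 140 left.
Lit/first (26): +25 → 115 left.
Psych first at 24: fill all 15 → 100 left.
Fill Stats first block (40 at 20) → 60 left.
Fill Phys first block (40 at 19) → 20 left.
Phys second at 17: only 20 left, fill 20.
Total = 30×50 + 26×25 + 24×15 + 20×40 + 19×40 + 17×20 = 4410.

4410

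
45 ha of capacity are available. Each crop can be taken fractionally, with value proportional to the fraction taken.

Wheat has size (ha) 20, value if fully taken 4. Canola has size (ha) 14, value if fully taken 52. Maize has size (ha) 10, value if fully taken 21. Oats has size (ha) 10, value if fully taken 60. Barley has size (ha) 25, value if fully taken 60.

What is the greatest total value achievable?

Best value per unit of size first: Oats 60/10≈6, Canola 52/14≈3.71, Barley 60/25≈2.4, Maize 21/10≈2.1, Wheat 4/20≈0.2.
Take all of Oats (10 ha, value 60) ; 35 ha left.
Canola: take in full, 14 ha for value 52 ; 21 left.
Only 21 ha remain; take 21/25 of Barley for value 60×21/25 = 50.4.
Total value = 162.4.

162.4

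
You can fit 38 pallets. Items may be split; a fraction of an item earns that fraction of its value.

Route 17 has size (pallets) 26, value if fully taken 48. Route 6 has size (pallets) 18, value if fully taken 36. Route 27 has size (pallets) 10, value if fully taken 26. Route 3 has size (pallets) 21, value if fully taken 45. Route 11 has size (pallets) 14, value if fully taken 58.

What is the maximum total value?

Sort by value density: Route 11 58/14≈4.14, Route 27 26/10≈2.6, Route 3 45/21≈2.14, Route 6 36/18≈2, Route 17 48/26≈1.85.
All 14 pallets of Route 11 fit (value 58) → 24 remain.
Route 27: take in full, 10 pallets for value 26 → 14 left.
Fill the last 14 pallets with part of Route 3: 14/21 of it earns 30.
Total value = 114.

114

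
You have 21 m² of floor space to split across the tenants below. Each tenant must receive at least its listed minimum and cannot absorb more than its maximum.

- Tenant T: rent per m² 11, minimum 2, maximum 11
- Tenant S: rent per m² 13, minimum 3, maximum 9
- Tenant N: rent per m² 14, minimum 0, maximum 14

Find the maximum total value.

Meeting every minimum uses 2+3+0 = 5 m², leaving 16.
Rank by rent per m²: Tenant N 14 > Tenant S 13 > Tenant T 11.
Tenant N: +14 to 14 (cap) ; 2 left.
Only 2 left; Tenant S takes them to reach 5.
Total = 11×2 + 13×5 + 14×14 = 283.

283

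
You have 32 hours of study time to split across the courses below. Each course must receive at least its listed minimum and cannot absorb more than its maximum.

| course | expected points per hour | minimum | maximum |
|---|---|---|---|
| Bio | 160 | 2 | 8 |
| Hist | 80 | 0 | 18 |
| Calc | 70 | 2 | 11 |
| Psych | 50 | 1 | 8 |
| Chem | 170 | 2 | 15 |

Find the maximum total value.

Meeting every minimum uses 2+0+2+1+2 = 7 hours, leaving 25.
Order the courses by expected points per hour: Chem 170 > Bio 160 > Hist 80 > Calc 70 > Psych 50.
Give Chem 13 more to hit its cap of 15 ; 12 left.
Give Bio 6 more to hit its cap of 8 ; 6 left.
Hist has room for 18 more but only 6 remain, so it gets 6.
Total = 160×8 + 80×6 + 70×2 + 50×1 + 170×15 = 4500.

4500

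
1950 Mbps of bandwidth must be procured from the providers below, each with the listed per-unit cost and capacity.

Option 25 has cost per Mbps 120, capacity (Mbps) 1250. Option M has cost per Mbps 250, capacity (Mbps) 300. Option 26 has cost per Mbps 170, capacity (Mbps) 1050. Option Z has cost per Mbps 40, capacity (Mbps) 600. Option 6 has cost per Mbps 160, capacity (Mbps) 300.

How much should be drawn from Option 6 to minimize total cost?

Fill from the cheapest provider first.
Option Z at 40: take all 600 Mbps — 1350 still needed.
Take 1250 from Option 25 at 120 — need 100 more.
Option 6 at 160: take 100 of its 300 — requirement met.
Option 26, Option M: unused.

100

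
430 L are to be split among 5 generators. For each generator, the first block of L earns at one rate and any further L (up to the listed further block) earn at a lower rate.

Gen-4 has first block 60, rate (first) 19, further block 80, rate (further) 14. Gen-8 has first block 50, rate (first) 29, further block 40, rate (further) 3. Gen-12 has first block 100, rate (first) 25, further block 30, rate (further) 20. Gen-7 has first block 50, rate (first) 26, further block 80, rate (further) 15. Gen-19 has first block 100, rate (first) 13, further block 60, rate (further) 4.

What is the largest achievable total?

Treat each block as its own option and order by rate: Gen-8/first 29 > Gen-7/first 26 > Gen-12/first 25 > Gen-12/second 20 > Gen-4/first 19 > Gen-7/second 15 > Gen-4/second 14 > Gen-19/first 13 > Gen-19/second 4 > Gen-8/second 3.
Gen-8/first (29): +50 → 380 left.
Gen-7 first at 26: fill all 50 → 330 left.
Fill Gen-12 first block (100 at 25) → 230 left.
Gen-12/second (20): +30 → 200 left.
Fill Gen-4 first block (60 at 19) → 140 left.
Gen-7/second (15): +80 → 60 left.
Gen-4 second at 14: only 60 left, fill 60.
Total = 29×50 + 26×50 + 25×100 + 20×30 + 19×60 + 15×80 + 14×60 = 9030.

9030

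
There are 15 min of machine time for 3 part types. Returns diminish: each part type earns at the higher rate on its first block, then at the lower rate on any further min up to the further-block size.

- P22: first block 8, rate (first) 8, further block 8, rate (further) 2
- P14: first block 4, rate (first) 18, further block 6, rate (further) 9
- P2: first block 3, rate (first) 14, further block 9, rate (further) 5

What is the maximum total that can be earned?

184

Treat each block as its own option and order by rate: P14/tier1 18 > P2/tier1 14 > P14/tier2 9 > P22/tier1 8 > P2/tier2 5 > P22/tier2 2.
P14 tier1 at 18: fill all 4 — 11 left.
P2/tier1 (14): +3 — 8 left.
P14 tier2 at 9: fill all 6 — 2 left.
2 remain; put them into P22 tier1 at 8.
Total = 18×4 + 14×3 + 9×6 + 8×2 = 184.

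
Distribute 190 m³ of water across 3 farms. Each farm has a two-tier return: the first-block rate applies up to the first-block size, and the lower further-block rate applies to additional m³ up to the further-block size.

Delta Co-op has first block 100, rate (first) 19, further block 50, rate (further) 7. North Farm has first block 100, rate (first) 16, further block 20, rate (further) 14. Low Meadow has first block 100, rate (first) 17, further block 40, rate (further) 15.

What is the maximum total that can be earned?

3430

Order all 6 blocks by rate: Delta Co-op/T1 19 > Low Meadow/T1 17 > North Farm/T1 16 > Low Meadow/T2 15 > North Farm/T2 14 > Delta Co-op/T2 7.
Fill Delta Co-op T1 block (100 at 19) ; 90 left.
Low Meadow T1 at 17: only 90 left, fill 90.
Total = 19×100 + 17×90 = 3430.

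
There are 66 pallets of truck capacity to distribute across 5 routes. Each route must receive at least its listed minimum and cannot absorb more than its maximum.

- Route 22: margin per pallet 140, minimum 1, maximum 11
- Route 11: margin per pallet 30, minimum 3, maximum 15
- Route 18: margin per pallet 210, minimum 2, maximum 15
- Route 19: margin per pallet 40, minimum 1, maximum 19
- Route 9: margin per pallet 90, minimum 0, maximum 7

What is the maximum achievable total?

Meeting every minimum uses 1+3+2+1+0 = 7 pallets, leaving 59.
Highest margin per pallet first: Route 18 210 > Route 22 140 > Route 9 90 > Route 19 40 > Route 11 30.
Route 18: +13 to 15 (cap) — 46 left.
Route 22: +10 to 11 (cap) — 36 left.
Route 9: +7 to 7 (cap) — 29 left.
Give Route 19 18 more to hit its cap of 19 — 11 left.
Only 11 left; Route 11 takes them to reach 14.
Total = 140×11 + 30×14 + 210×15 + 40×19 + 90×7 = 6500.

6500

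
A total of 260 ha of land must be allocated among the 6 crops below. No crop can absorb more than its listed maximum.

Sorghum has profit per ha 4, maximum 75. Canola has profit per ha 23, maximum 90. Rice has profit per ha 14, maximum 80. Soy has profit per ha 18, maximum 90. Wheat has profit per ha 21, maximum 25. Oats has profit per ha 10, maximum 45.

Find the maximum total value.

Highest profit per ha first: Canola 23 > Wheat 21 > Soy 18 > Rice 14 > Oats 10 > Sorghum 4.
Canola: +90 to 90 (cap) → 170 left.
Wheat takes 25 to reach its cap of 25 → 145 left.
Soy: +90 to 90 (cap) → 55 left.
Only 55 left; Rice takes them to reach 55.
Total = 23×90 + 14×55 + 18×90 + 21×25 = 4985.

4985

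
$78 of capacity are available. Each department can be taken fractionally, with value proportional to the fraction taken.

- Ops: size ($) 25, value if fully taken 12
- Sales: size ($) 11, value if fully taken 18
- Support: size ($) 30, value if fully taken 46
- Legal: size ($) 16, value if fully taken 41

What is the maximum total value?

Sort by value density: Legal 41/16≈2.56, Sales 18/11≈1.64, Support 46/30≈1.53, Ops 12/25≈0.48.
Legal: take in full, 16 $ for value 41 ; 62 left.
Take all of Sales (11 $, value 18) ; 51 $ left.
Support: take in full, 30 $ for value 46 ; 21 left.
Fill the last 21 $ with part of Ops: 21/25 of it earns 10.08.
Total value = 115.08.

115.08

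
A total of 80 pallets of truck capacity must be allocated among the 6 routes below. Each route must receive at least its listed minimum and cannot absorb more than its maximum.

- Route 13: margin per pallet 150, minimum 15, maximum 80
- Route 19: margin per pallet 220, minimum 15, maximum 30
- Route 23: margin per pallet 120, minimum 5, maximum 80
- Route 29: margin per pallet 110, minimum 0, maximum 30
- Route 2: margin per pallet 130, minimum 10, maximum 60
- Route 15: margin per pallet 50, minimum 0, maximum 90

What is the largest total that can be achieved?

Meeting every minimum uses 15+15+5+0+10+0 = 45 pallets, leaving 35.
Highest margin per pallet first: Route 19 220 > Route 13 150 > Route 2 130 > Route 23 120 > Route 29 110 > Route 15 50.
Route 19: +15 to 30 (cap) → 20 left.
Route 13: +20 (room for 65) → 35. Pool exhausted.
Total = 150×35 + 220×30 + 120×5 + 130×10 = 13750.

13750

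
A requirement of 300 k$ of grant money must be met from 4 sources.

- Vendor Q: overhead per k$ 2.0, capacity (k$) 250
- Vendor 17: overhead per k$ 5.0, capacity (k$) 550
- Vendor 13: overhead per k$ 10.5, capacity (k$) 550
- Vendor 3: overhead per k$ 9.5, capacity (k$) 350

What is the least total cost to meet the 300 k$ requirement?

750

Use sources in increasing cost order.
Vendor Q at 2.0: take all 250 k$ ; 50 still needed.
Take 50 from Vendor 17 at 5.0 to finish.
Vendor 3, Vendor 13: unused.
Cost = 250×2.0 + 50×5.0 = 750.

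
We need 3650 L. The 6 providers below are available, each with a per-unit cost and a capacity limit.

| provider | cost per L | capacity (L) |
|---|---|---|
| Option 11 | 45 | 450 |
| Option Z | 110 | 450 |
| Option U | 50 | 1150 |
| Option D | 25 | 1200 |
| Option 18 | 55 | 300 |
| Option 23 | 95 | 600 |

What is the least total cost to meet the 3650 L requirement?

176500

Cheapest first:
Option D (25): use full 1200 → 2450 L to go.
Option 11 (45): use full 450 → 2000 L to go.
Option U (50): use full 1150 → 850 L to go.
Take 300 from Option 18 at 55 → need 550 more.
Option 23 (95): take the remaining 550 → done.
Option Z: unused.
Cost = 1200×25 + 450×45 + 1150×50 + 300×55 + 550×95 = 176500.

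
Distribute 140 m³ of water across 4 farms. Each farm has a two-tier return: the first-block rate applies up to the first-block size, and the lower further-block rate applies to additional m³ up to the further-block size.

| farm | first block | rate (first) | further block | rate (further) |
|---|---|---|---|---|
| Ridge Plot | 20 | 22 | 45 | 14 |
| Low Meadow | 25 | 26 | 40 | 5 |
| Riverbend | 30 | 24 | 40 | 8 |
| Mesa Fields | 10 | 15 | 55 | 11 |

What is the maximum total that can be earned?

2700

Rank every tier by rate: Low Meadow/T1 26 > Riverbend/T1 24 > Ridge Plot/T1 22 > Mesa Fields/T1 15 > Ridge Plot/T2 14 > Mesa Fields/T2 11 > Riverbend/T2 8 > Low Meadow/T2 5.
Low Meadow T1 at 26: fill all 25 ; 115 left.
Fill Riverbend T1 block (30 at 24) ; 85 left.
Ridge Plot/T1 (22): +20 ; 65 left.
Mesa Fields/T1 (15): +10 ; 55 left.
Fill Ridge Plot T2 block (45 at 14) ; 10 left.
Mesa Fields/T2: +10 of 55 at 11; pool empty.
Total = 26×25 + 24×30 + 22×20 + 15×10 + 14×45 + 11×10 = 2700.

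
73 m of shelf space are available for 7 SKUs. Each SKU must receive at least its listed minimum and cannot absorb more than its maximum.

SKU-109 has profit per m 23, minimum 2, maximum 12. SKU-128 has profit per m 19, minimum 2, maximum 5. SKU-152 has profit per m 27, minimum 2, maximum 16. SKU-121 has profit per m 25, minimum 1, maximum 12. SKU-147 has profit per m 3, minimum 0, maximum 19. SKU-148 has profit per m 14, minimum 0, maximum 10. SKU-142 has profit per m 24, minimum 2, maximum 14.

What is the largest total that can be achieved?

1591

Meeting every minimum uses 2+2+2+1+0+0+2 = 9 m, leaving 64.
Highest profit per m first: SKU-152 27 > SKU-121 25 > SKU-142 24 > SKU-109 23 > SKU-128 19 > SKU-148 14 > SKU-147 3.
SKU-152: +14 to 16 (cap) — 50 left.
SKU-121: +11 to 12 (cap) — 39 left.
SKU-142: +12 to 14 (cap) — 27 left.
SKU-109: +10 to 12 (cap) — 17 left.
SKU-128 takes 3 more to reach its cap of 5 — 14 left.
SKU-148: +10 to 10 (cap) — 4 left.
SKU-147: +4 (room for 19) → 4. Pool exhausted.
Total = 23×12 + 19×5 + 27×16 + 25×12 + 3×4 + 14×10 + 24×14 = 1591.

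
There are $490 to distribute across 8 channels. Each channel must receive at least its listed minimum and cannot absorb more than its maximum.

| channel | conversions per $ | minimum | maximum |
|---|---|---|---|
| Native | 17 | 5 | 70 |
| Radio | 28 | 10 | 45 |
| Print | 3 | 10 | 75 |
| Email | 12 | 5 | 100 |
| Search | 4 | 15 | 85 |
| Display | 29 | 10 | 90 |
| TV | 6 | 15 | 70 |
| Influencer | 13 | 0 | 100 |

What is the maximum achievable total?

Meeting every minimum uses 5+10+10+5+15+10+15+0 = 70 $, leaving 420.
Highest conversions per $ first: Display 29 > Radio 28 > Native 17 > Influencer 13 > Email 12 > TV 6 > Search 4 > Print 3.
Display takes 80 more to reach its cap of 90 ; 340 left.
Radio: +35 to 45 (cap) ; 305 left.
Give Native 65 more to hit its cap of 70 ; 240 left.
Influencer: +100 to 100 (cap) ; 140 left.
Email: +95 to 100 (cap) ; 45 left.
TV has room for 55 more but only 45 remain, so it gets 60.
Total = 17×70 + 28×45 + 3×10 + 12×100 + 4×15 + 29×90 + 6×60 + 13×100 = 8010.

8010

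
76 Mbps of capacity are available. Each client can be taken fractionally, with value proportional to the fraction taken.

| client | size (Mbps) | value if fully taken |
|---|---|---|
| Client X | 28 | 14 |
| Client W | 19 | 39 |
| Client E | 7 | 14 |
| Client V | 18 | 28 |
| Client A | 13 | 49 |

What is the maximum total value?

139.5

Rank by value-to-size ratio: Client A 49/13≈3.77, Client W 39/19≈2.05, Client E 14/7≈2, Client V 28/18≈1.56, Client X 14/28≈0.5.
Client A: take in full, 13 Mbps for value 49 — 63 left.
Client W: take in full, 19 Mbps for value 39 — 44 left.
Client E: take in full, 7 Mbps for value 14 — 37 left.
Take all of Client V (18 Mbps, value 28) — 19 Mbps left.
19 Mbps left: a 19/28 share of Client X gives 14×19/28 = 9.5.
Total value = 139.5.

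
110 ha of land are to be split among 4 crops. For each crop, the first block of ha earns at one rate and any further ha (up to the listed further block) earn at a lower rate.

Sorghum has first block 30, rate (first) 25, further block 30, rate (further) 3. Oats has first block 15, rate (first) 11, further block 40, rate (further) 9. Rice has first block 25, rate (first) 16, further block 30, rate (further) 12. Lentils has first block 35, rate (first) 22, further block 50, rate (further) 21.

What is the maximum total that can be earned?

Treat each block as its own option and order by rate: Sorghum/T1 25 > Lentils/T1 22 > Lentils/T2 21 > Rice/T1 16 > Rice/T2 12 > Oats/T1 11 > Oats/T2 9 > Sorghum/T2 3.
Sorghum/T1 (25): +30 — 80 left.
Lentils/T1 (22): +35 — 45 left.
Lentils/T2: +45 of 50 at 21; pool empty.
Total = 25×30 + 22×35 + 21×45 = 2465.

2465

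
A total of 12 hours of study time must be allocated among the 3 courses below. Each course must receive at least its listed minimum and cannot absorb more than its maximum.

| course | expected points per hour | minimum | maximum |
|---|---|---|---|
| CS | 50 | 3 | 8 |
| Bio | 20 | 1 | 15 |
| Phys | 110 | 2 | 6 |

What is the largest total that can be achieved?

Meeting every minimum uses 3+1+2 = 6 hours, leaving 6.
Highest expected points per hour first: Phys 110 > CS 50 > Bio 20.
Phys: +4 to 6 (cap) — 2 left.
Only 2 left; CS takes them to reach 5.
Total = 50×5 + 20×1 + 110×6 = 930.

930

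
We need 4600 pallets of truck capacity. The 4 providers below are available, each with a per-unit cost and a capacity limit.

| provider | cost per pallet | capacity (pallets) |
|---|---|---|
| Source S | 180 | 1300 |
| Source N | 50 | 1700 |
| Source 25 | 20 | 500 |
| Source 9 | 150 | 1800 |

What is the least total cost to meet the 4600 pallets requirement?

Fill from the cheapest provider first.
Take 500 from Source 25 at 20 ; need 4100 more.
Take 1700 from Source N at 50 ; need 2400 more.
Take 1800 from Source 9 at 150 ; need 600 more.
Take 600 from Source S at 180 to finish.
Cost = 500×20 + 1700×50 + 1800×150 + 600×180 = 473000.

473000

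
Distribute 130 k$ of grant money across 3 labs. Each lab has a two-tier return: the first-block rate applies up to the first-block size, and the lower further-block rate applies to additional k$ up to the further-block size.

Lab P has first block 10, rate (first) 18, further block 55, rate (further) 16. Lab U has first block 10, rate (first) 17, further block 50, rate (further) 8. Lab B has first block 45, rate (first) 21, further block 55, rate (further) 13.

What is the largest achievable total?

Rank every tier by rate: Lab B/first 21 > Lab P/first 18 > Lab U/first 17 > Lab P/second 16 > Lab B/second 13 > Lab U/second 8.
Lab B/first (21): +45 ; 85 left.
Lab P/first (18): +10 ; 75 left.
Fill Lab U first block (10 at 17) ; 65 left.
Fill Lab P second block (55 at 16) ; 10 left.
Lab B second at 13: only 10 left, fill 10.
Total = 21×45 + 18×10 + 17×10 + 16×55 + 13×10 = 2305.

2305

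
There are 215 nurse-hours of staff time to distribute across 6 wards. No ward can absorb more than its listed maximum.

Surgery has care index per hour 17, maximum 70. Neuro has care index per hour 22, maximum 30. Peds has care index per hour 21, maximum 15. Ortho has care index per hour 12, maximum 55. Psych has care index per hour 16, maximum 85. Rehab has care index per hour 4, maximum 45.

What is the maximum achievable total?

Highest care index per hour first: Neuro 22 > Peds 21 > Surgery 17 > Psych 16 > Ortho 12 > Rehab 4.
Give Neuro 30 to hit its cap of 30 ; 185 left.
Peds takes 15 to reach its cap of 15 ; 170 left.
Give Surgery 70 to hit its cap of 70 ; 100 left.
Psych takes 85 to reach its cap of 85 ; 15 left.
Ortho: +15 (room for 55) → 15. Pool exhausted.
Total = 17×70 + 22×30 + 21×15 + 12×15 + 16×85 = 3705.

3705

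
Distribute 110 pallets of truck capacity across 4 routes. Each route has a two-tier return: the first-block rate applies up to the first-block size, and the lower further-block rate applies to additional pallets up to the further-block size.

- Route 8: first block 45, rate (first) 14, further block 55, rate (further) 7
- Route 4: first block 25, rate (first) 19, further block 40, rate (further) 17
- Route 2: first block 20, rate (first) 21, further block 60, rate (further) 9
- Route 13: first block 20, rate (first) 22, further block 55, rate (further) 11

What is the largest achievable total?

2085

Order all 8 blocks by rate: Route 13/tier1 22 > Route 2/tier1 21 > Route 4/tier1 19 > Route 4/tier2 17 > Route 8/tier1 14 > Route 13/tier2 11 > Route 2/tier2 9 > Route 8/tier2 7.
Route 13 tier1 at 22: fill all 20 ; 90 left.
Route 2/tier1 (21): +20 ; 70 left.
Route 4/tier1 (19): +25 ; 45 left.
Route 4 tier2 at 17: fill all 40 ; 5 left.
Route 8/tier1: +5 of 45 at 14; pool empty.
Total = 22×20 + 21×20 + 19×25 + 17×40 + 14×5 = 2085.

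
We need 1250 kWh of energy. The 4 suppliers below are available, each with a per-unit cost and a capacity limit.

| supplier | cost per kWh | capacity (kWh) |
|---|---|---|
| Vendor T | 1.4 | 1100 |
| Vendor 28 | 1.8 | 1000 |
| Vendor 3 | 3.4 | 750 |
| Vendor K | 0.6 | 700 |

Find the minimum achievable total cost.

1190

Use suppliers in increasing cost order.
Vendor K (0.6): use full 700 — 550 kWh to go.
Vendor T at 1.4: take 550 of its 1100 — requirement met.
Vendor 28, Vendor 3: unused.
Cost = 700×0.6 + 550×1.4 = 1190.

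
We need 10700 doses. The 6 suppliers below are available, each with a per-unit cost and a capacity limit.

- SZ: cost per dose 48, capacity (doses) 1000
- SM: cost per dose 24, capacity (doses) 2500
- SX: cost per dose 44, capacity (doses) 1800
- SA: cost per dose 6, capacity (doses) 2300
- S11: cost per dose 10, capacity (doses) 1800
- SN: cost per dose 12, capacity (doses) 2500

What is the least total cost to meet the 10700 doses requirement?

Fill from the cheapest supplier first.
SA (6): use full 2300 → 8400 doses to go.
Take 1800 from S11 at 10 → need 6600 more.
SN (12): use full 2500 → 4100 doses to go.
Take 2500 from SM at 24 → need 1600 more.
Take 1600 from SX at 44 to finish.
SZ: unused.
Cost = 2300×6 + 1800×10 + 2500×12 + 2500×24 + 1600×44 = 192200.

192200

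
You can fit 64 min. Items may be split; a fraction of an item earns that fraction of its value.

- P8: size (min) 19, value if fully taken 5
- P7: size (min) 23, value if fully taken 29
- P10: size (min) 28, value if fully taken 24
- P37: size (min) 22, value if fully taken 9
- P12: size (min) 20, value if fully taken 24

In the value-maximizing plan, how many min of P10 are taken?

Rank by value-to-size ratio: P7 29/23≈1.26, P12 24/20≈1.2, P10 24/28≈0.857, P37 9/22≈0.409, P8 5/19≈0.263.
P7: take in full, 23 min for value 29 → 41 left.
All 20 min of P12 fit (value 24) → 21 remain.
21 min left: a 21/28 share of P10 gives 24×21/28 = 18.

21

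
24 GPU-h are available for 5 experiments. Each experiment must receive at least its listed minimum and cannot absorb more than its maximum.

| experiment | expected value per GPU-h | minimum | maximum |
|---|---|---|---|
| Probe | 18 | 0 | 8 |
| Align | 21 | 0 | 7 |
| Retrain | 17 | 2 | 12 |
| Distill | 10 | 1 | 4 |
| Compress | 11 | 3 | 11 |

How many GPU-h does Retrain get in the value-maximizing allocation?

5

Meeting every minimum uses 0+0+2+1+3 = 6 GPU-h, leaving 18.
Order the experiments by expected value per GPU-h: Align 21 > Probe 18 > Retrain 17 > Compress 11 > Distill 10.
Give Align 7 more to hit its cap of 7 → 11 left.
Probe: +8 to 8 (cap) → 3 left.
Only 3 left; Retrain takes them to reach 5.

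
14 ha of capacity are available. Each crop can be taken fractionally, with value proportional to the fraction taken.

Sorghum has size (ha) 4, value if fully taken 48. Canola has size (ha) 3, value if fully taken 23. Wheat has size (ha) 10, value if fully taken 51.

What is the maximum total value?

106.7

Best value per unit of size first: Sorghum 48/4≈12, Canola 23/3≈7.67, Wheat 51/10≈5.1.
Sorghum: take in full, 4 ha for value 48 → 10 left.
Take all of Canola (3 ha, value 23) → 7 ha left.
Only 7 ha remain; take 7/10 of Wheat for value 51×7/10 = 35.7.
Total value = 106.7.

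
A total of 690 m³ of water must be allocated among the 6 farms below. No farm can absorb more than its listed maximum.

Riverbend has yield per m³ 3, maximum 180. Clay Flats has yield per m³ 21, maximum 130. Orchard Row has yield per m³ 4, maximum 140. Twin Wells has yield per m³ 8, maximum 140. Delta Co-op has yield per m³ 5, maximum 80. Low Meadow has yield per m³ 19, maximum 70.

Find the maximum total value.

6530

Order the farms by yield per m³: Clay Flats 21 > Low Meadow 19 > Twin Wells 8 > Delta Co-op 5 > Orchard Row 4 > Riverbend 3.
Give Clay Flats 130 to hit its cap of 130 — 560 left.
Low Meadow takes 70 to reach its cap of 70 — 490 left.
Twin Wells: +140 to 140 (cap) — 350 left.
Give Delta Co-op 80 to hit its cap of 80 — 270 left.
Give Orchard Row 140 to hit its cap of 140 — 130 left.
Riverbend: +130 (room for 180) → 130. Pool exhausted.
Total = 3×130 + 21×130 + 4×140 + 8×140 + 5×80 + 19×70 = 6530.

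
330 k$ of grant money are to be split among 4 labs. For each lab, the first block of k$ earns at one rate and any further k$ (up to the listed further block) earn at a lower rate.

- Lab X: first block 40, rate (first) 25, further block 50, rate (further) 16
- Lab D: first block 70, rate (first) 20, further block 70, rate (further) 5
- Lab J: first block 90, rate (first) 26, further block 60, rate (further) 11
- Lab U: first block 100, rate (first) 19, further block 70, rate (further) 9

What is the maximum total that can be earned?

7120

Order all 8 blocks by rate: Lab J/T1 26 > Lab X/T1 25 > Lab D/T1 20 > Lab U/T1 19 > Lab X/T2 16 > Lab J/T2 11 > Lab U/T2 9 > Lab D/T2 5.
Lab J/T1 (26): +90 → 240 left.
Lab X T1 at 25: fill all 40 → 200 left.
Fill Lab D T1 block (70 at 20) → 130 left.
Lab U T1 at 19: fill all 100 → 30 left.
Lab X T2 at 16: only 30 left, fill 30.
Total = 26×90 + 25×40 + 20×70 + 19×100 + 16×30 = 7120.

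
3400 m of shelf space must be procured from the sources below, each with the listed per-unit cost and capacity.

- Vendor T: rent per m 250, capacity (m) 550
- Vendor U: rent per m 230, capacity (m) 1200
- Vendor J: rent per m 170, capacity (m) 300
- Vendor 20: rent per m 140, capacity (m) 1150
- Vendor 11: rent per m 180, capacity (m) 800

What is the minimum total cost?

620500

Cheapest first:
Vendor 20 at 140: take all 1150 m — 2250 still needed.
Take 300 from Vendor J at 170 — need 1950 more.
Vendor 11 at 180: take all 800 m — 1150 still needed.
Take 1150 from Vendor U at 230 to finish.
Vendor T: unused.
Cost = 1150×140 + 300×170 + 800×180 + 1150×230 = 620500.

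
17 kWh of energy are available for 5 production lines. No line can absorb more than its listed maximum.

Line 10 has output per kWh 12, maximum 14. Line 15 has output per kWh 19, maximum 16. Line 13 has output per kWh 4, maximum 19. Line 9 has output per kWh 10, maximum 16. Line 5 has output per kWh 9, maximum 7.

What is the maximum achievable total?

Highest output per kWh first: Line 15 19 > Line 10 12 > Line 9 10 > Line 5 9 > Line 13 4.
Line 15: +16 to 16 (cap) — 1 left.
Line 10 has room for 14 but only 1 remain, so it gets 1.
Total = 12×1 + 19×16 = 316.

316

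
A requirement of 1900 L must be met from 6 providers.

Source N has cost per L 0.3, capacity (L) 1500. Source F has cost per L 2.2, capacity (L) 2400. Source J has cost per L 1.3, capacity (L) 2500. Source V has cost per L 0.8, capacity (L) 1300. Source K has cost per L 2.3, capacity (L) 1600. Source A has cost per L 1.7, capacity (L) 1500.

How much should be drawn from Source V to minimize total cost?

Use providers in increasing cost order.
Source N at 0.3: take all 1500 L → 400 still needed.
Source V (0.8): take the remaining 400 → done.
Source J, Source A, Source F, Source K: unused.

400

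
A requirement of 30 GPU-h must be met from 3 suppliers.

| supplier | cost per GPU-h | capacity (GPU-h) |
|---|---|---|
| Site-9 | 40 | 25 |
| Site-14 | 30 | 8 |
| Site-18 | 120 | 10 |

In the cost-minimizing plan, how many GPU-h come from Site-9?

Cheapest first:
Take 8 from Site-14 at 30 ; need 22 more.
Site-9 (40): take the remaining 22 ; done.
Site-18: unused.

22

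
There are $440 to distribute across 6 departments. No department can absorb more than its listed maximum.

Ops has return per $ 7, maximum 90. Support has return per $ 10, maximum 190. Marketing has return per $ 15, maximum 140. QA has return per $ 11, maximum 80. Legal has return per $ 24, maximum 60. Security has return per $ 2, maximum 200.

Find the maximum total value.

Highest return per $ first: Legal 24 > Marketing 15 > QA 11 > Support 10 > Ops 7 > Security 2.
Legal: +60 to 60 (cap) — 380 left.
Give Marketing 140 to hit its cap of 140 — 240 left.
Give QA 80 to hit its cap of 80 — 160 left.
Support: +160 (room for 190) → 160. Pool exhausted.
Total = 10×160 + 15×140 + 11×80 + 24×60 = 6020.

6020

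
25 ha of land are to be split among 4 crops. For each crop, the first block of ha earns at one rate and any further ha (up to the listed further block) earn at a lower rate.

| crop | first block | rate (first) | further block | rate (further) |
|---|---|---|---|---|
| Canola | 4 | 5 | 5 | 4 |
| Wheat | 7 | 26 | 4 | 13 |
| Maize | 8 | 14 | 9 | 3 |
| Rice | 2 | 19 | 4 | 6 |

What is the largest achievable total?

408

Order all 8 blocks by rate: Wheat/tier1 26 > Rice/tier1 19 > Maize/tier1 14 > Wheat/tier2 13 > Rice/tier2 6 > Canola/tier1 5 > Canola/tier2 4 > Maize/tier2 3.
Fill Wheat tier1 block (7 at 26) — 18 left.
Fill Rice tier1 block (2 at 19) — 16 left.
Maize tier1 at 14: fill all 8 — 8 left.
Fill Wheat tier2 block (4 at 13) — 4 left.
Rice/tier2 (6): +4 — 0 left.
Total = 26×7 + 19×2 + 14×8 + 13×4 + 6×4 = 408.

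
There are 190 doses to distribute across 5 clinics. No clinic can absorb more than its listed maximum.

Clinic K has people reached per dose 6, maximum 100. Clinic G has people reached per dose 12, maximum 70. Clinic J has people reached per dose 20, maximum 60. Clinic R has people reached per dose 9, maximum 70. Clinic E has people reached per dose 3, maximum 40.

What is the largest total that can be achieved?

Rank by people reached per dose: Clinic J 20 > Clinic G 12 > Clinic R 9 > Clinic K 6 > Clinic E 3.
Clinic J: +60 to 60 (cap) → 130 left.
Clinic G takes 70 to reach its cap of 70 → 60 left.
Only 60 left; Clinic R takes them to reach 60.
Total = 12×70 + 20×60 + 9×60 = 2580.

2580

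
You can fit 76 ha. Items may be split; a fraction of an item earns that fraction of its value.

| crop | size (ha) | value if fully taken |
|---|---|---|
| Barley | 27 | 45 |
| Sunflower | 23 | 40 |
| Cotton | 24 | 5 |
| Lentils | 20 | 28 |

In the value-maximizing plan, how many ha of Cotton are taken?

Rank by value-to-size ratio: Sunflower 40/23≈1.74, Barley 45/27≈1.67, Lentils 28/20≈1.4, Cotton 5/24≈0.208.
All 23 ha of Sunflower fit (value 40) → 53 remain.
All 27 ha of Barley fit (value 45) → 26 remain.
Take all of Lentils (20 ha, value 28) → 6 ha left.
6 ha left: a 6/24 share of Cotton gives 5×6/24 = 1.25.

6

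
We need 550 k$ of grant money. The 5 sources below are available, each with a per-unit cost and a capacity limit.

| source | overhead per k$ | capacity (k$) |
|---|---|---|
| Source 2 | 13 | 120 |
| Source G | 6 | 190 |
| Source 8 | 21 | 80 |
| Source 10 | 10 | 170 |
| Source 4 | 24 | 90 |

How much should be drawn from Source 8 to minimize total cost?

70

Cheapest first:
Source G at 6: take all 190 k$ — 360 still needed.
Take 170 from Source 10 at 10 — need 190 more.
Take 120 from Source 2 at 13 — need 70 more.
Source 8 (21): take the remaining 70 — done.
Source 4: unused.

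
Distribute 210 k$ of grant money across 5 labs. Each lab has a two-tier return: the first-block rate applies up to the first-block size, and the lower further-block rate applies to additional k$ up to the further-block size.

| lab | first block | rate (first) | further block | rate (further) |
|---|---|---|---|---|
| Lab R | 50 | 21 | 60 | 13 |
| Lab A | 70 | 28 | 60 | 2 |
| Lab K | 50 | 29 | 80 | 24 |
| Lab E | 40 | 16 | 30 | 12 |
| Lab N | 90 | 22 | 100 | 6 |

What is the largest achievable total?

5550

Rank every tier by rate: Lab K/tier1 29 > Lab A/tier1 28 > Lab K/tier2 24 > Lab N/tier1 22 > Lab R/tier1 21 > Lab E/tier1 16 > Lab R/tier2 13 > Lab E/tier2 12 > Lab N/tier2 6 > Lab A/tier2 2.
Lab K tier1 at 29: fill all 50 — 160 left.
Lab A tier1 at 28: fill all 70 — 90 left.
Lab K/tier2 (24): +80 — 10 left.
10 remain; put them into Lab N tier1 at 22.
Total = 29×50 + 28×70 + 24×80 + 22×10 = 5550.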